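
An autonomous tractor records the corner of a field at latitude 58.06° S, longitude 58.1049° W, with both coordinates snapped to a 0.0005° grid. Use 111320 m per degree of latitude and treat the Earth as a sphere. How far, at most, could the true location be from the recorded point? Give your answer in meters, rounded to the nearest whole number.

With a 0.0005° grid the true value lies within half a step, ±0.0005°/2 = ±0.00025°, of the stored one.
Latitude error → 0.00025 × 111320 = 27.83 m along the meridian.
E–W at 58.06°: 0.00025° × 111320 × cos 58.06° = 0.00025 × 111320 × 0.5290 ≈ 14.7229 m.
The two errors are perpendicular, so the maximum displacement is √(27.83² + 14.7229²) ≈ 31.4845 m.

31 meters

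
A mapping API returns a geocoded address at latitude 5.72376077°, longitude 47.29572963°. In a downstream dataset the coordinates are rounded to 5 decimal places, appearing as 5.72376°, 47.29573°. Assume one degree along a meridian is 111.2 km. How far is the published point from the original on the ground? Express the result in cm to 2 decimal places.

9.49 cm

The latitude changed by +0.00000077° and the longitude by -0.00000037°.
North–south shift: 0.00000077 × 111200 = 0.085624 m.
East–west at this latitude: -0.00000037° × 111200 × cos 5.72376° ≈ -0.00000037 × 110646 = -0.0409389 m.
Combined displacement = (0.085624² + 0.0409389²)^½ ≈ 0.0949076 m.
That is 0.0949076 m = 9.4908 cm.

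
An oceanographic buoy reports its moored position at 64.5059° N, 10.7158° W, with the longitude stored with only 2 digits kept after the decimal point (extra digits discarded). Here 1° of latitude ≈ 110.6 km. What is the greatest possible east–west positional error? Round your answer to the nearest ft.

Truncating at 2 decimal places can drop up to a full unit in the last place, so the longitude may be off by as much as 0.01°.
At latitude 64.5059° a degree of longitude spans 110600 m × cos 64.5059° = 110600 × 0.4304 ≈ 47604.2 m.
Maximum E–W displacement: 0.01 × 47604.2 = 476.042 m.
Converting: 476.042 m × 3.2808 ft/m ≈ 1561.8 ft.

1562 ft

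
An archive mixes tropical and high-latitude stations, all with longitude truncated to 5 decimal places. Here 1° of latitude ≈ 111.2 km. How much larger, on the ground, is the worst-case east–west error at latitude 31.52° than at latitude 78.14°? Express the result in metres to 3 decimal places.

0.719 metres

Truncating at 5 decimal places can drop up to a full unit in the last place, so the longitude may be off by as much as 1e-05°.
At 31.52°: 1e-05° × 111200 × cos 31.52° = 1e-05 × 111200 × 0.8525 ≈ 0.94793 m.
Error at 78.14° = 1e-05° × 111200 × cos 78.14° ≈ 1.112 × 0.2055 = 0.22854 m.
Difference: 0.94793 − 0.22854 = 0.71939 m.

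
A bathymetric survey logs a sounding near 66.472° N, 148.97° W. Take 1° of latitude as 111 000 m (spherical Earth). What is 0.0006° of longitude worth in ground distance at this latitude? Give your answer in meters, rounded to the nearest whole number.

27 meters

One degree of longitude here spans 111000 × cos 66.472° = 111000 × 0.3992 ≈ 44310.9 m; 0.0006° of that is 26.5865 m.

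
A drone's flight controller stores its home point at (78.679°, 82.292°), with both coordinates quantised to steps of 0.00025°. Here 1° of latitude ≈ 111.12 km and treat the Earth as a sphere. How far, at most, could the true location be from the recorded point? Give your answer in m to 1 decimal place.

With a 0.00025° grid the true value lies within half a step, ±0.00025°/2 = ±0.000125°, of the stored one.
Latitude error → 0.000125 × 111120 = 13.89 m along the meridian.
E–W at 78.679°: 0.000125° × 111120 × cos 78.679° = 0.000125 × 111120 × 0.1963 ≈ 2.72668 m.
Combining orthogonally: (13.89² + 2.72668²)^½ ≈ 14.1551 m.

14.2 m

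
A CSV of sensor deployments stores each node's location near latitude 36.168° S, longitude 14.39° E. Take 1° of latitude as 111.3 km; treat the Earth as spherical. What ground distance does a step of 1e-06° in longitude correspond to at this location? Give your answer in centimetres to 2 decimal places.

At 36.168° a degree of longitude is 111300 × cos 36.168° ≈ 89851.4 m, so 1e-06° corresponds to 0.0898514 m.
That is 0.0898514 m = 8.9851 cm.

8.99 centimetres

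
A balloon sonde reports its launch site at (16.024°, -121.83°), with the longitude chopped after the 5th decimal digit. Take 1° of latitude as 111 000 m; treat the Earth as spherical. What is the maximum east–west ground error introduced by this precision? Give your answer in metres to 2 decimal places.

Truncating at 5 decimal places can drop up to a full unit in the last place, so the longitude may be off by as much as 1e-05°.
At latitude 16.024° a degree of longitude spans 111000 m × cos 16.024° = 111000 × 0.9611 ≈ 106687 m.
East–west error: 1e-05° × 106687 m/° ≈ 1.06687 m.

1.07 metres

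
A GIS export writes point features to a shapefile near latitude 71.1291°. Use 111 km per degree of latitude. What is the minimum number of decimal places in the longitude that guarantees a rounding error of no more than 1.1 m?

At 71.1291° one degree of longitude covers 111000 × cos 71.1291° ≈ 111000 × 0.3234 ≈ 35901.5 m.
N decimal places → at most half a unit in the last place, 0.5 × 10⁻ᴺ° = 35901.5/2 × 10⁻ᴺ m.
Need 0.5 × 35901.5 × 10⁻ᴺ ≤ 1.1 → 10⁻ᴺ ≤ 6.128e-05, so N ≥ 4.21.
So 5 decimal places suffice (0.18 m); 4 would allow up to 1.8 m.

5 decimal places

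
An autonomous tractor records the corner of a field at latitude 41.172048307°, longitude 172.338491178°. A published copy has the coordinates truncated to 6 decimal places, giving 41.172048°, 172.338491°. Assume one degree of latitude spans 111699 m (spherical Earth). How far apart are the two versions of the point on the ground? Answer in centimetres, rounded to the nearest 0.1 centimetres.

The latitude changed by +0.000000307° and the longitude by +0.000000178°.
N–S: 0.000000307° × 111699 m/° = 0.0342916 m.
E–W at 41.172°: 0.000000178° × 111699 × cos 41.172° = 0.000000178 × 111699 × 0.7527 ≈ 0.0149662 m.
Hypotenuse of the two orthogonal shifts: √(0.0342916² + 0.0149662²) = 0.0374153 m.
That is 0.0374153 m = 3.7415 cm.

3.7 centimetres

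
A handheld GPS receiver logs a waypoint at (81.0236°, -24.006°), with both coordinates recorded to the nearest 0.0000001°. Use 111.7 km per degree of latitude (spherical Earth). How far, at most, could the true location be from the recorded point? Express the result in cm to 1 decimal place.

Rounding to 7 decimal places leaves each coordinate within ±5e-08° of the true value.
N–S: 5e-08° × 111700 m/° = 0.005585 m.
East–west component at 81.0236°: 5e-08° × 111700 × cos 81.0236° ≈ 5e-08 × 17428.3 ≈ 0.000871414 m.
The two errors are perpendicular, so the maximum displacement is √(0.005585² + 0.000871414²) ≈ 0.00565257 m.
That is 0.00565257 m = 0.56526 cm.

0.6 cm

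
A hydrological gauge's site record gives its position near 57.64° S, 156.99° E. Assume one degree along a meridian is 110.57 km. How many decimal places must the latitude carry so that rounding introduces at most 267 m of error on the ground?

One degree of latitude covers 110570 m.
Rounding to N decimal places gives at most 0.5 × 10⁻ᴺ degrees of error, i.e. 0.5 × 10⁻ᴺ × 110570 m.
Need 0.5 × 110570 × 10⁻ᴺ ≤ 267 → 10⁻ᴺ ≤ 4.830e-03, so N ≥ 2.32.
So 3 decimal places suffice (55.3 m); 2 would allow up to 553 m.

3 decimal places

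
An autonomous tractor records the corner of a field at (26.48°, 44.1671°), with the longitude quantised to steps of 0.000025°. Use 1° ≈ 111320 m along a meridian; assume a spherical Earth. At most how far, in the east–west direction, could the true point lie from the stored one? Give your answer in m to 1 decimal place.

1.2 m

With a 0.000025° grid the true value lies within half a step, ±0.000025°/2 = ±1.25e-05°, of the stored one.
Parallels shrink by cos φ, so at 26.48° a degree of longitude is 111320 × 0.8951 ≈ 99641.4 m.
So at most 1.25e-05° × 99641.4 ≈ 1.24552 m east–west.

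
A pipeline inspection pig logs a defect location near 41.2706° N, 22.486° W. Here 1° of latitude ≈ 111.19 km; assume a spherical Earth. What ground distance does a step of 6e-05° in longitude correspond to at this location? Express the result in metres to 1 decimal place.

5.0 metres

6e-05° of longitude at 41.2706° is 6e-05 × 111190 × cos 41.2706° ≈ 6e-05 × 83570.7 = 5.01424 m.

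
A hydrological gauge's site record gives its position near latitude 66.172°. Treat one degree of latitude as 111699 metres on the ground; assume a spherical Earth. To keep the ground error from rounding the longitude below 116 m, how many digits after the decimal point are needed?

At 66.172° one degree of longitude covers 111699 × cos 66.172° ≈ 111699 × 0.4040 ≈ 45125.5 m.
With N decimal places the half-ulp bound is 0.5·10⁻ᴺ°, or 0.5·10⁻ᴺ × 45125.5 m on the ground.
Setting 22562.8 × 10⁻ᴺ ≤ 116 gives 10ᴺ ≥ 194.5, i.e. N ≥ 2.29.
So 3 decimal places suffice (22.6 m); 2 would allow up to 226 m.

3 decimal places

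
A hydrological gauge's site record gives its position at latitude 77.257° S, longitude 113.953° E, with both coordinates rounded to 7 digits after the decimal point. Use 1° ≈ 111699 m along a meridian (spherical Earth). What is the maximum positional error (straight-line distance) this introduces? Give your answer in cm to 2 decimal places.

Rounding to 7 decimal places leaves each coordinate within ±5e-08° of the true value.
North–south component: 5e-08° × 111699 = 0.00558495 m.
East–west component at 77.257°: 5e-08° × 111699 × cos 77.257° ≈ 5e-08 × 24638.4 ≈ 0.00123192 m.
Combining orthogonally: (0.00558495² + 0.00123192²)^½ ≈ 0.0057192 m.
That is 0.0057192 m = 0.57192 cm.

0.57 cm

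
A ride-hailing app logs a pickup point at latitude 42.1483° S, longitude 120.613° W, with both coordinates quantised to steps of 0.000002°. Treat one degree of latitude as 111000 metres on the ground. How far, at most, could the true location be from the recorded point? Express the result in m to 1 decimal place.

0.1 m

With a 0.000002° grid the true value lies within half a step, ±0.000002°/2 = ±1e-06°, of the stored one.
Latitude error → 1e-06 × 111000 = 0.111 m along the meridian.
East–west component at 42.1483°: 1e-06° × 111000 × cos 42.1483° ≈ 1e-06 × 82296.6 ≈ 0.0822966 m.
Combining orthogonally: (0.111² + 0.0822966²)^½ ≈ 0.13818 m.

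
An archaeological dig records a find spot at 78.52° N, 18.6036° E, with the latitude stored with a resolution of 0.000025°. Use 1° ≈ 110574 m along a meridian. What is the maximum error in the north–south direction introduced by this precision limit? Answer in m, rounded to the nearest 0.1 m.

1.4 m

With a 0.000025° grid the true value lies within half a step, ±0.000025°/2 = ±1.25e-05°, of the stored one.
North–south distance: 1.25e-05° × 110574 m/° = 1.38218 m.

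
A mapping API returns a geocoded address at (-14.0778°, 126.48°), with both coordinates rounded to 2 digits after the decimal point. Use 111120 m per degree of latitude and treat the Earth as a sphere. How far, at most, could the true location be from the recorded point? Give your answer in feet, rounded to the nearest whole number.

2539 feet

Rounding to 2 decimal places leaves each coordinate within ±0.005° of the true value.
N–S: 0.005° × 111120 m/° = 555.6 m.
East–west component at 14.0778°: 0.005° × 111120 × cos 14.0778° ≈ 0.005 × 107783 ≈ 538.913 m.
Worst case both components are at the extreme and orthogonal: √(555.6² + 538.913²) ≈ 774.028 m.
In feet: 774.028 m ÷ 0.3048 ≈ 2539.5 ft.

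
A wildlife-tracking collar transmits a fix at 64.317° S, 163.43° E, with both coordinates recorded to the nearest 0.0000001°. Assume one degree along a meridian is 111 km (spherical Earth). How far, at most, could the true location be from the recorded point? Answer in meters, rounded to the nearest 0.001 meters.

0.006 meters

Rounding to 7 decimal places leaves each coordinate within ±5e-08° of the true value.
Latitude error → 5e-08 × 111000 = 0.00555 m along the meridian.
Longitude error → 5e-08 × 111000 × cos 64.317° = 5e-08 × 111000 × 0.4334 ≈ 0.00240532 m.
Combining orthogonally: (0.00555² + 0.00240532²)^½ ≈ 0.00604881 m.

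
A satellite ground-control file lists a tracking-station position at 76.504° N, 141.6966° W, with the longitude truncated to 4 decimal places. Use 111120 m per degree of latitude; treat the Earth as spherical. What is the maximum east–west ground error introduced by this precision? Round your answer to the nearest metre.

3 metres

Truncating at 4 decimal places can drop up to a full unit in the last place, so the longitude may be off by as much as 0.0001°.
Parallels shrink by cos φ, so at 76.504° a degree of longitude is 111120 × 0.2334 ≈ 25932.9 m.
Maximum E–W displacement: 0.0001 × 25932.9 = 2.59329 m.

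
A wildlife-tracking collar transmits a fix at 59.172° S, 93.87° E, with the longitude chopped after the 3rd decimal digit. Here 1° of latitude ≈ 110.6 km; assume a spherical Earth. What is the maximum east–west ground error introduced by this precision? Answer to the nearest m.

57 m

Truncating at 3 decimal places can drop up to a full unit in the last place, so the longitude may be off by as much as 0.001°.
At latitude 59.172° a degree of longitude spans 110600 m × cos 59.172° = 110600 × 0.5125 ≈ 56678.4 m.
So at most 0.001° × 56678.4 ≈ 56.6784 m east–west.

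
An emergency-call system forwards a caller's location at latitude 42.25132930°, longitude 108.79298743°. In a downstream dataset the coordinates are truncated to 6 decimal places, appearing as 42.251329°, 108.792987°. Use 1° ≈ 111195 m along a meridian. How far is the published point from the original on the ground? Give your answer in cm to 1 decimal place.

4.9 cm

The latitude changed by +0.00000030° and the longitude by +0.00000043°.
North–south shift: 0.00000030 × 111195 = 0.0333585 m.
E–W at 42.2513°: 0.00000043° × 111195 × cos 42.2513° = 0.00000043 × 111195 × 0.7402 ≈ 0.0353919 m.
Distance: √(0.0333585² + 0.0353919²) ≈ 0.0486352 m.
That is 0.0486352 m = 4.8635 cm.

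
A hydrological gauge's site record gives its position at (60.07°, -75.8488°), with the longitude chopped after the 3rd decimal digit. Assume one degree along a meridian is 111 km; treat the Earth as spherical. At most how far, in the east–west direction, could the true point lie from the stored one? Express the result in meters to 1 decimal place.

Truncating at 3 decimal places can drop up to a full unit in the last place, so the longitude may be off by as much as 0.001°.
One degree of longitude at 60.07° is 111000 × cos 60.07° ≈ 111000 × 0.4989 = 55382.5 m.
Maximum E–W displacement: 0.001 × 55382.5 = 55.3825 m.

55.4 meters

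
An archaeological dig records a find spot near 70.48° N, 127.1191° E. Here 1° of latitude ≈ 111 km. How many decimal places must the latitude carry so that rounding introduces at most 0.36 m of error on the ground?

One degree of latitude covers 111000 m.
N decimal places → at most half a unit in the last place, 0.5 × 10⁻ᴺ° = 111000/2 × 10⁻ᴺ m.
Need 0.5 × 111000 × 10⁻ᴺ ≤ 0.36 → 10⁻ᴺ ≤ 6.486e-06, so N ≥ 5.19.
At 5 places the error can reach 0.555 m, but 6 places keeps it to 0.0555 m.

6 decimal places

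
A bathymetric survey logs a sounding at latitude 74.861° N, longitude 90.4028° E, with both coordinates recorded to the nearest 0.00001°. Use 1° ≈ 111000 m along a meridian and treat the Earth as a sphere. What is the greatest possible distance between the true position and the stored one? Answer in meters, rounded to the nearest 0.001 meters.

0.574 meters

Rounding to 5 decimal places leaves each coordinate within ±5e-06° of the true value.
North–south component: 5e-06° × 111000 = 0.555 m.
E–W at 74.861°: 5e-06° × 111000 × cos 74.861° = 5e-06 × 111000 × 0.2612 ≈ 0.144945 m.
Worst case both components are at the extreme and orthogonal: √(0.555² + 0.144945²) ≈ 0.573615 m.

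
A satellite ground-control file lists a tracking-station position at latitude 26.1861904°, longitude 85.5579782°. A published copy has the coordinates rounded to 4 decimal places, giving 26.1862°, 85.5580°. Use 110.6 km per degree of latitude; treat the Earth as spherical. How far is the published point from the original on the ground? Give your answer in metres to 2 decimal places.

The latitude changed by -0.0000096° and the longitude by -0.0000218°.
N–S: -0.0000096° × 110600 m/° = -1.06176 m.
E–W at 26.1862°: -0.0000218° × 110600 × cos 26.1862° = -0.0000218 × 110600 × 0.8974 ≈ -2.16362 m.
Distance: √(1.06176² + 2.16362²) ≈ 2.4101 m.

2.41 metres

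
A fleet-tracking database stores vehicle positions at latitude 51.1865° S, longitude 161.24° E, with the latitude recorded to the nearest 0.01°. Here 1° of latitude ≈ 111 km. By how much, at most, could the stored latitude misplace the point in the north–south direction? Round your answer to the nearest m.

Rounding to 2 decimal places leaves the latitude within ±0.005° of the true value.
So the N–S error is at most 0.005 × 111000 = 555 m.

555 m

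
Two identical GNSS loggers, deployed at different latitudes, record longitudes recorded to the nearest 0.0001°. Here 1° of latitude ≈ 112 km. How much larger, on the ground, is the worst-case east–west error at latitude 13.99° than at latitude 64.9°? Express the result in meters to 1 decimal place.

3.1 meters

Rounding to 4 decimal places leaves the longitude within ±5e-05° of the true value.
At 13.99°: 5e-05° × 112000 × cos 13.99° = 5e-05 × 112000 × 0.9703 ≈ 5.4339 m.
Error at 64.9° = 5e-05° × 112000 × cos 64.9° ≈ 5.6 × 0.4242 = 2.3755 m.
Difference: 5.4339 − 2.3755 = 3.0584 m.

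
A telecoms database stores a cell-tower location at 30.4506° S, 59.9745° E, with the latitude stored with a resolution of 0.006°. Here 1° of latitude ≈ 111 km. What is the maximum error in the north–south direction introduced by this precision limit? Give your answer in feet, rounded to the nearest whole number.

1093 feet

With a 0.006° grid the true value lies within half a step, ±0.006°/2 = ±0.003°, of the stored one.
So the N–S error is at most 0.003 × 111000 = 333 m.
Converting: 333 m × 3.2808 ft/m ≈ 1092.5 ft.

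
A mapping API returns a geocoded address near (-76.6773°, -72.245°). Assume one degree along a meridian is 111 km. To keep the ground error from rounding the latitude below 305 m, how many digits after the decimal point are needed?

3

One degree of latitude covers 111000 m.
Rounding to N decimal places gives at most 0.5 × 10⁻ᴺ degrees of error, i.e. 0.5 × 10⁻ᴺ × 111000 m.
Setting 55500 × 10⁻ᴺ ≤ 305 gives 10ᴺ ≥ 182, i.e. N ≥ 2.26.
So 3 decimal places suffice (55.5 m); 2 would allow up to 555 m.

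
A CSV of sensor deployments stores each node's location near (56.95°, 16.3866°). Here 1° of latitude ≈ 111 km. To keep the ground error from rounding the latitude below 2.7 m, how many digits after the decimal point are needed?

One degree of latitude covers 111000 m.
N decimal places → at most half a unit in the last place, 0.5 × 10⁻ᴺ° = 111000/2 × 10⁻ᴺ m.
Need 0.5 × 111000 × 10⁻ᴺ ≤ 2.7 → 10⁻ᴺ ≤ 4.865e-05, so N ≥ 4.31.
At 4 places the error can reach 5.55 m, but 5 places keeps it to 0.555 m.

5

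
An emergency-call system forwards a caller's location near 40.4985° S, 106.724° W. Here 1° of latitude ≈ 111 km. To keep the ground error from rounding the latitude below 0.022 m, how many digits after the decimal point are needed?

7 decimal places

One degree of latitude covers 111000 m.
N decimal places → at most half a unit in the last place, 0.5 × 10⁻ᴺ° = 111000/2 × 10⁻ᴺ m.
Setting 55500 × 10⁻ᴺ ≤ 0.022 gives 10ᴺ ≥ 2.523e+06, i.e. N ≥ 6.40.
So 7 decimal places suffice (0.00555 m); 6 would allow up to 0.0555 m.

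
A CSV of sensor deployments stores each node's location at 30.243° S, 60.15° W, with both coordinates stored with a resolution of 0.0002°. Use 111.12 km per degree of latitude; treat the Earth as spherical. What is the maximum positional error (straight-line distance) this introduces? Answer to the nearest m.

With a 0.0002° grid the true value lies within half a step, ±0.0002°/2 = ±0.0001°, of the stored one.
N–S: 0.0001° × 111120 m/° = 11.112 m.
East–west component at 30.243°: 0.0001° × 111120 × cos 30.243° ≈ 0.0001 × 95996.2 ≈ 9.59962 m.
Worst case both components are at the extreme and orthogonal: √(11.112² + 9.59962²) ≈ 14.6843 m.

15 m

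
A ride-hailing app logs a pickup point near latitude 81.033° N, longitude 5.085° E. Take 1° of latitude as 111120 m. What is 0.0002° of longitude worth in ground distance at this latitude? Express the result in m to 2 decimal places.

3.46 m

One degree of longitude here spans 111120 × cos 81.033° = 111120 × 0.1559 ≈ 17319.8 m; 0.0002° of that is 3.46396 m.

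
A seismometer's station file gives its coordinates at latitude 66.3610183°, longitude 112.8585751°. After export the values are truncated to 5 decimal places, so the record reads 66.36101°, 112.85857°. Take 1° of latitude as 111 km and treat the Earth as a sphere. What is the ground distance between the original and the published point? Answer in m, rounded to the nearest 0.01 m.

0.95 m

Δlat = 66.3610183 − 66.36101 = +0.0000083°; Δlon = 112.8585751 − 112.85857 = +0.0000051°.
North–south shift: 0.0000083 × 111000 = 0.9213 m.
East–west at this latitude: 0.0000051° × 111000 × cos 66.361° ≈ 0.0000051 × 44508 = 0.226991 m.
Combined displacement = (0.9213² + 0.226991²)^½ ≈ 0.948851 m.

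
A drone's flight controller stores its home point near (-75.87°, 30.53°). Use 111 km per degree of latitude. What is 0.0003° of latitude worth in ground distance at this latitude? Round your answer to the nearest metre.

33 metres

Along a meridian 0.0003° is 0.0003 × 111000 = 33.3 m.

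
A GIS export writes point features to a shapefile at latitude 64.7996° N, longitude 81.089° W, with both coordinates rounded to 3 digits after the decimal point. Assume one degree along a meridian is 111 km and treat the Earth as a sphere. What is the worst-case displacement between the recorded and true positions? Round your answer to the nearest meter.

60 meters

Rounding to 3 decimal places leaves each coordinate within ±0.0005° of the true value.
Latitude error → 0.0005 × 111000 = 55.5 m along the meridian.
E–W at 64.7996°: 0.0005° × 111000 × cos 64.7996° = 0.0005 × 111000 × 0.4258 ≈ 23.6311 m.
Combining orthogonally: (55.5² + 23.6311²)^½ ≈ 60.3215 m.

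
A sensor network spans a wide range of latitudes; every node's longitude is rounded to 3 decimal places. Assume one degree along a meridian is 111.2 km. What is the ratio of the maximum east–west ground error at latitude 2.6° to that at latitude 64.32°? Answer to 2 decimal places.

Rounding to 3 decimal places leaves the longitude within ±0.0005° of the true value.
Error at 2.6° = 0.0005° × 111200 × cos 2.6° ≈ 55.6 × 0.9990 = 55.543 m.
Error at 64.32° = 0.0005° × 111200 × cos 64.32° ≈ 55.6 × 0.4333 = 24.094 m.
Ratio: 55.543 / 24.094 = cos 2.6° / cos 64.32° ≈ 2.3053.

2.31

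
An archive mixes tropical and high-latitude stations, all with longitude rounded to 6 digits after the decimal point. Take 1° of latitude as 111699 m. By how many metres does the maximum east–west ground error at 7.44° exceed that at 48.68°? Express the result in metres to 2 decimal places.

0.02 metres

Rounding to 6 decimal places leaves the longitude within ±5e-07° of the true value.
At 7.44°: 5e-07° × 111699 × cos 7.44° = 5e-07 × 111699 × 0.9916 ≈ 0.055379 m.
Error at 48.68° = 5e-07° × 111699 × cos 48.68° ≈ 0.055849 × 0.6603 = 0.036875 m.
So the lower-latitude error exceeds the higher by 0.055379 − 0.036875 = 0.018504 m.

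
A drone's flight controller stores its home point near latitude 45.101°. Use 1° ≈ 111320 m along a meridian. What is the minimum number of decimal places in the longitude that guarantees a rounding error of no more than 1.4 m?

5 decimal places

At 45.101° one degree of longitude covers 111320 × cos 45.101° ≈ 111320 × 0.7059 ≈ 78576.2 m.
With N decimal places the half-ulp bound is 0.5·10⁻ᴺ°, or 0.5·10⁻ᴺ × 78576.2 m on the ground.
Setting 39288.1 × 10⁻ᴺ ≤ 1.4 gives 10ᴺ ≥ 2.806e+04, i.e. N ≥ 4.45.
At 4 places the error can reach 3.93 m, but 5 places keeps it to 0.393 m.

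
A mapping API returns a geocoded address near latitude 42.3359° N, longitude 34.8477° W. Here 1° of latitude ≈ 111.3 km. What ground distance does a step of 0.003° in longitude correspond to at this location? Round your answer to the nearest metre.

One degree of longitude here spans 111300 × cos 42.3359° = 111300 × 0.7392 ≈ 82274 m; 0.003° of that is 246.822 m.

247 metres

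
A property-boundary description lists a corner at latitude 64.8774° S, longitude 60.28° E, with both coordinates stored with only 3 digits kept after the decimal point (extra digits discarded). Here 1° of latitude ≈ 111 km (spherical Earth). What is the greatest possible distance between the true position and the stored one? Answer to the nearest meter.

Truncating at 3 decimal places can drop up to a full unit in the last place, so each coordinate may be off by as much as 0.001°.
Latitude error → 0.001 × 111000 = 111 m along the meridian.
Longitude error → 0.001 × 111000 × cos 64.8774° = 0.001 × 111000 × 0.4246 ≈ 47.1258 m.
The two errors are perpendicular, so the maximum displacement is √(111² + 47.1258²) ≈ 120.59 m.

121 meters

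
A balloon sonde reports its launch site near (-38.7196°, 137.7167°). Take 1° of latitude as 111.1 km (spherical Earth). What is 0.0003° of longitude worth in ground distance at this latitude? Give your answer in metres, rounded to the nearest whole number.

26 metres

One degree of longitude here spans 111100 × cos 38.7196° = 111100 × 0.7802 ≈ 86682.1 m; 0.0003° of that is 26.0046 m.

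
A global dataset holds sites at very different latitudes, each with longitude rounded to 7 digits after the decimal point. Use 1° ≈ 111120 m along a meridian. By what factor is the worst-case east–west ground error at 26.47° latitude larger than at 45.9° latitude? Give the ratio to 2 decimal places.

1.29

Rounding to 7 decimal places leaves the longitude within ±5e-08° of the true value.
Error at 26.47° = 5e-08° × 111120 × cos 26.47° ≈ 0.005556 × 0.8952 = 0.0049736 m.
Error at 45.9° = 5e-08° × 111120 × cos 45.9° ≈ 0.005556 × 0.6959 = 0.0038665 m.
The ratio reduces to cos 26.47° / cos 45.9° = 0.8952/0.6959 ≈ 1.2863.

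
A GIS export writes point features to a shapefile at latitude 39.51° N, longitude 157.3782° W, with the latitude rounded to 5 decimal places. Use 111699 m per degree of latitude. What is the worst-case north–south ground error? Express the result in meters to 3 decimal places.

Rounding to 5 decimal places leaves the latitude within ±5e-06° of the true value.
North–south distance: 5e-06° × 111699 m/° = 0.558495 m.

0.558 meters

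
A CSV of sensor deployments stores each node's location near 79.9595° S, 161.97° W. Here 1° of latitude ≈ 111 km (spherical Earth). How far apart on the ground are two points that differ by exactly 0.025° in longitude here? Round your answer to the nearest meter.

At 79.9595° a degree of longitude is 111000 × cos 79.9595° ≈ 19352.2 m, so 0.025° corresponds to 483.805 m.

484 meters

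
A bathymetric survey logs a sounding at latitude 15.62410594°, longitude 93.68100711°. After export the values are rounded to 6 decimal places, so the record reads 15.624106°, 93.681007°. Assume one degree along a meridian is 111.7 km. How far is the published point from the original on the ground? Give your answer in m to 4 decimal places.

Δlat = 15.62410594 − 15.624106 = -0.00000006°; Δlon = 93.68100711 − 93.681007 = +0.00000011°.
North–south shift: -0.00000006 × 111700 = -0.006702 m.
E–W at 15.6241°: 0.00000011° × 111700 × cos 15.6241° = 0.00000011 × 111700 × 0.9630 ≈ 0.011833 m.
Hypotenuse of the two orthogonal shifts: √(0.006702² + 0.011833²) = 0.0135991 m.

0.0136 m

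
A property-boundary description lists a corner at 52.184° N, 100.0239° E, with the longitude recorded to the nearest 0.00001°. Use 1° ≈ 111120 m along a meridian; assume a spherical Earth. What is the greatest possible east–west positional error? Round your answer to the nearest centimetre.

Rounding to 5 decimal places leaves the longitude within ±5e-06° of the true value.
At latitude 52.184° a degree of longitude spans 111120 m × cos 52.184° = 111120 × 0.6131 ≈ 68130.7 m.
Maximum E–W displacement: 5e-06 × 68130.7 = 0.340654 m.
That is 0.340654 m = 34.065 cm.

34 centimetres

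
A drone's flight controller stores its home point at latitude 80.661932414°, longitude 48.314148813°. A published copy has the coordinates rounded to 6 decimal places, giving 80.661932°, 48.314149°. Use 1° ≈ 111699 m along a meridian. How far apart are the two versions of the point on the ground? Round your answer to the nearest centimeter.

Δlat = 80.661932414 − 80.661932 = +0.000000414°; Δlon = 48.314148813 − 48.314149 = -0.000000187°.
N–S: 0.000000414° × 111699 m/° = 0.0462434 m.
E–W at 80.6619°: -0.000000187° × 111699 × cos 80.6619° = -0.000000187 × 111699 × 0.1623 ≈ -0.00338923 m.
Combined displacement = (0.0462434² + 0.00338923²)^½ ≈ 0.0463674 m.
That is 0.0463674 m = 4.6367 cm.

5 centimeters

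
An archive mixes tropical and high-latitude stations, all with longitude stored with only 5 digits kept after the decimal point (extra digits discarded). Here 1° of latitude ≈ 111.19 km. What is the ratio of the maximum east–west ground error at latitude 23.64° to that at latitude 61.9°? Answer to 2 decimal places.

Truncating at 5 decimal places can drop up to a full unit in the last place, so the longitude may be off by as much as 1e-05°.
Error at 23.64° = 1e-05° × 111190 × cos 23.64° ≈ 1.1119 × 0.9161 = 1.0186 m.
At 61.9°: 1e-05° × 111190 × cos 61.9° = 1e-05 × 111190 × 0.4710 ≈ 0.52372 m.
Ratio: 1.0186 / 0.52372 = cos 23.64° / cos 61.9° ≈ 1.9449.

1.94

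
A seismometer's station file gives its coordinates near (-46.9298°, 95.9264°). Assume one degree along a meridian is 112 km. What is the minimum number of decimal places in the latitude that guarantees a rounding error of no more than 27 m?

One degree of latitude covers 112000 m.
N decimal places → at most half a unit in the last place, 0.5 × 10⁻ᴺ° = 112000/2 × 10⁻ᴺ m.
Need 0.5 × 112000 × 10⁻ᴺ ≤ 27 → 10⁻ᴺ ≤ 4.821e-04, so N ≥ 3.32.
So 4 decimal places suffice (5.6 m); 3 would allow up to 56 m.

4 decimal places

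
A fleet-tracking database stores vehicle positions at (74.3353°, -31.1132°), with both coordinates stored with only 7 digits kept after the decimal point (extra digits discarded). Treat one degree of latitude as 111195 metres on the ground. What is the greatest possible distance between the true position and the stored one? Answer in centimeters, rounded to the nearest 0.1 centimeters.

Truncating at 7 decimal places can drop up to a full unit in the last place, so each coordinate may be off by as much as 1e-07°.
N–S: 1e-07° × 111195 m/° = 0.0111195 m.
E–W at 74.3353°: 1e-07° × 111195 × cos 74.3353° = 1e-07 × 111195 × 0.2700 ≈ 0.00300235 m.
The two errors are perpendicular, so the maximum displacement is √(0.0111195² + 0.00300235²) ≈ 0.0115177 m.
That is 0.0115177 m = 1.1518 cm.

1.2 centimeters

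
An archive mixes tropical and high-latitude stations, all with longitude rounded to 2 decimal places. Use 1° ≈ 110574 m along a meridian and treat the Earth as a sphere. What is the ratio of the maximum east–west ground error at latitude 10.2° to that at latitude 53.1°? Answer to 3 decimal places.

Rounding to 2 decimal places leaves the longitude within ±0.005° of the true value.
Error at 10.2° = 0.005° × 110574 × cos 10.2° ≈ 552.87 × 0.9842 = 544.13 m.
At 53.1°: 0.005° × 110574 × cos 53.1° = 0.005 × 110574 × 0.6004 ≈ 331.95 m.
The ratio reduces to cos 10.2° / cos 53.1° = 0.9842/0.6004 ≈ 1.6392.

1.639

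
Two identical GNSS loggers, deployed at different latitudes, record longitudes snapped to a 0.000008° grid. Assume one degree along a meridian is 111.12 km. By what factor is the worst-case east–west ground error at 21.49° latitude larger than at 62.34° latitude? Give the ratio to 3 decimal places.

With a 0.000008° grid the true value lies within half a step, ±0.000008°/2 = ±4e-06°, of the stored one.
Error at 21.49° = 4e-06° × 111120 × cos 21.49° ≈ 0.44448 × 0.9305 = 0.41358 m.
Error at 62.34° = 4e-06° × 111120 × cos 62.34° ≈ 0.44448 × 0.4642 = 0.20634 m.
Ratio: 0.41358 / 0.20634 = cos 21.49° / cos 62.34° ≈ 2.0044.

2.004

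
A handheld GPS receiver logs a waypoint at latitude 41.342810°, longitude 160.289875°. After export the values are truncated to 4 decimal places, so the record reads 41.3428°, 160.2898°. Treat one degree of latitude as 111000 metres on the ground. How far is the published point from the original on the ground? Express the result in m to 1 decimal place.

Δlat = 41.342810 − 41.3428 = +0.000010°; Δlon = 160.289875 − 160.2898 = +0.000075°.
North–south shift: 0.000010 × 111000 = 1.11 m.
East–west at this latitude: 0.000075° × 111000 × cos 41.3428° ≈ 0.000075 × 83335.6 = 6.25017 m.
Distance: √(1.11² + 6.25017²) ≈ 6.34797 m.

6.3 m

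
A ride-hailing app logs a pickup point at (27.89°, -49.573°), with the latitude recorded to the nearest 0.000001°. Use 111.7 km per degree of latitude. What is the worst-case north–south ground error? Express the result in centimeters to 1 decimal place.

Rounding to 6 decimal places leaves the latitude within ±5e-07° of the true value.
So the N–S error is at most 5e-07 × 111700 = 0.05585 m.
That is 0.05585 m = 5.585 cm.

5.6 centimeters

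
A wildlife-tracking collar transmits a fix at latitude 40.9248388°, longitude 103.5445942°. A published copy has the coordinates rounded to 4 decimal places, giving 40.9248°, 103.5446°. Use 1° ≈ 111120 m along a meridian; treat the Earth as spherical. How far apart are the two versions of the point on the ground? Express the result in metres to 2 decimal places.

Δlat = 40.9248388 − 40.9248 = +0.0000388°; Δlon = 103.5445942 − 103.5446 = -0.0000058°.
North–south shift: 0.0000388 × 111120 = 4.31146 m.
East–west at this latitude: -0.0000058° × 111120 × cos 40.9248° ≈ -0.0000058 × 83958.9 = -0.486962 m.
Combined displacement = (4.31146² + 0.486962²)^½ ≈ 4.33887 m.

4.34 metres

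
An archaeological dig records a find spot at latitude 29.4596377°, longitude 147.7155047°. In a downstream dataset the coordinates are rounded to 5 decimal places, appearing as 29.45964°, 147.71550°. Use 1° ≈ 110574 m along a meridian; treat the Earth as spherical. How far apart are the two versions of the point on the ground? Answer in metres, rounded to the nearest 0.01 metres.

0.52 metres

Δlat = 29.4596377 − 29.45964 = -0.0000023°; Δlon = 147.7155047 − 147.71550 = +0.0000047°.
North–south shift: -0.0000023 × 110574 = -0.25432 m.
East–west at this latitude: 0.0000047° × 110574 × cos 29.4596° ≈ 0.0000047 × 96277 = 0.452502 m.
Distance: √(0.25432² + 0.452502²) ≈ 0.519073 m.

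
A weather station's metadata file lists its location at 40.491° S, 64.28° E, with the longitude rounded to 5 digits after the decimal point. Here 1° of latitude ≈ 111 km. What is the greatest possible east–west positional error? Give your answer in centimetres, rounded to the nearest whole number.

Rounding to 5 decimal places leaves the longitude within ±5e-06° of the true value.
At latitude 40.491° a degree of longitude spans 111000 m × cos 40.491° = 111000 × 0.7605 ≈ 84416.4 m.
Maximum E–W displacement: 5e-06 × 84416.4 = 0.422082 m.
That is 0.422082 m = 42.208 cm.

42 centimetres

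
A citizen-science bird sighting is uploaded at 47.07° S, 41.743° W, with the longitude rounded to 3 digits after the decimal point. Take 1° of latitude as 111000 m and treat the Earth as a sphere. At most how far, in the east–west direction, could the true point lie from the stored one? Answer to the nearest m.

38 m

Rounding to 3 decimal places leaves the longitude within ±0.0005° of the true value.
One degree of longitude at 47.07° is 111000 × cos 47.07° ≈ 111000 × 0.6811 = 75602.6 m.
East–west error: 0.0005° × 75602.6 m/° ≈ 37.8013 m.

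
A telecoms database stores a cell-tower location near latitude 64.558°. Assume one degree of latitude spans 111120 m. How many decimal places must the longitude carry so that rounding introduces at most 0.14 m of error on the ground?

6 decimal places

At 64.558° one degree of longitude covers 111120 × cos 64.558° ≈ 111120 × 0.4296 ≈ 47736.8 m.
With N decimal places the half-ulp bound is 0.5·10⁻ᴺ°, or 0.5·10⁻ᴺ × 47736.8 m on the ground.
Setting 23868.4 × 10⁻ᴺ ≤ 0.14 gives 10ᴺ ≥ 1.705e+05, i.e. N ≥ 5.23.
At 5 places the error can reach 0.239 m, but 6 places keeps it to 0.0239 m.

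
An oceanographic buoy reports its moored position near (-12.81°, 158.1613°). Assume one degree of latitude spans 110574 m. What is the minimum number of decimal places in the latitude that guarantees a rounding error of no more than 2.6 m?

5 decimal places

One degree of latitude covers 110574 m.
With N decimal places the half-ulp bound is 0.5·10⁻ᴺ°, or 0.5·10⁻ᴺ × 110574 m on the ground.
Setting 55287 × 10⁻ᴺ ≤ 2.6 gives 10ᴺ ≥ 2.126e+04, i.e. N ≥ 4.33.
At 4 places the error can reach 5.53 m, but 5 places keeps it to 0.553 m.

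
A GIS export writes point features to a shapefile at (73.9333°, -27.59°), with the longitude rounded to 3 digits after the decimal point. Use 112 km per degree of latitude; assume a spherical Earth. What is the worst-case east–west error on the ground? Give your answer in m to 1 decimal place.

15.5 m

Rounding to 3 decimal places leaves the longitude within ±0.0005° of the true value.
Parallels shrink by cos φ, so at 73.9333° a degree of longitude is 112000 × 0.2768 ≈ 30996.7 m.
Maximum E–W displacement: 0.0005 × 30996.7 = 15.4983 m.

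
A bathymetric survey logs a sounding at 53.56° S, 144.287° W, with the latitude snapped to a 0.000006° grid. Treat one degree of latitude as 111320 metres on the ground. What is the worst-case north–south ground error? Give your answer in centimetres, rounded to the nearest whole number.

With a 0.000006° grid the true value lies within half a step, ±0.000006°/2 = ±3e-06°, of the stored one.
So the N–S error is at most 3e-06 × 111320 = 0.33396 m.
That is 0.33396 m = 33.396 cm.

33 centimetres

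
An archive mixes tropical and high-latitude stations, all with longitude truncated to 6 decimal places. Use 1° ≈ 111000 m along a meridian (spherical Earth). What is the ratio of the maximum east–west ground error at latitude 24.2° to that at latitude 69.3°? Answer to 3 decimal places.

2.580

Truncating at 6 decimal places can drop up to a full unit in the last place, so the longitude may be off by as much as 1e-06°.
Error at 24.2° = 1e-06° × 111000 × cos 24.2° ≈ 0.111 × 0.9121 = 0.10125 m.
Error at 69.3° = 1e-06° × 111000 × cos 69.3° ≈ 0.111 × 0.3535 = 0.039236 m.
The ratio reduces to cos 24.2° / cos 69.3° = 0.9121/0.3535 ≈ 2.5804.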